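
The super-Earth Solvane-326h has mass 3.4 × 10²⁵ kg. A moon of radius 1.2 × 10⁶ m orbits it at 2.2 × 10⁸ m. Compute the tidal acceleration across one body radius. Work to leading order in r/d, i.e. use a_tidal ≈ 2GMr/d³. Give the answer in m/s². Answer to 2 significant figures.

5.1 × 10⁻⁴ m/s²

Since r ≪ d, expand the inverse-square field across one radius to get the leading 2GMr/d³ term.
Δa = 2GMr/d³
   = 2 × (6.674 × 10⁻¹¹) × (3.4 × 10²⁵) × (1.2 × 10⁶) / (2.2 × 10⁸)³
   = 5.1 × 10⁻⁴ m/s²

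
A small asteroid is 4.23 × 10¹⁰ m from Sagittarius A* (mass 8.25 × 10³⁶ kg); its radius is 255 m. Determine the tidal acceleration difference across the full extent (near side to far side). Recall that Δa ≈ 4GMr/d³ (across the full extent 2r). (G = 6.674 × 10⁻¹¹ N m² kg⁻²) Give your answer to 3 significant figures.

7.42 × 10⁻³ m/s²

Δa = 4GMr/d³
   = 4 × (6.674 × 10⁻¹¹) × (8.25 × 10³⁶) × (255) / (4.23 × 10¹⁰)³
   = 7.42 × 10⁻³ m/s²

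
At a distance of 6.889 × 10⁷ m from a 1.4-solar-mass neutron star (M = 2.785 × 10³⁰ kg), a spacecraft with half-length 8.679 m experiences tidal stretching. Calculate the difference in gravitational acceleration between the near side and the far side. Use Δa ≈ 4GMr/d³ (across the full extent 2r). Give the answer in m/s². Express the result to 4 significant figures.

1.974 × 10⁻² m/s²

Differencing GM/(d−r)² and GM/(d+r)² to first order in r/d gives 4GMr/d³.
Δg = 4GMr/d³
   = 4 × (6.674 × 10⁻¹¹) × (2.785 × 10³⁰) × (8.679) / (6.889 × 10⁷)³
   = 1.974 × 10⁻² m/s²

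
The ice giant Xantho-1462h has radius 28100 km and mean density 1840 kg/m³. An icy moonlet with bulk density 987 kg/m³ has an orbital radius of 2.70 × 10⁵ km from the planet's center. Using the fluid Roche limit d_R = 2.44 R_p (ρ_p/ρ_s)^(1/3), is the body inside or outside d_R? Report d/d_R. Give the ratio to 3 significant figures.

outside; d/d_R ≈ 3.20

d_R = 2.44 × (28100 km) × (1840/987)^(1/3) = 84380 km
d/d_R = (2.70 × 10⁵) / (84380) = 3.20
Since d/d_R > 1, the body is outside the Roche limit.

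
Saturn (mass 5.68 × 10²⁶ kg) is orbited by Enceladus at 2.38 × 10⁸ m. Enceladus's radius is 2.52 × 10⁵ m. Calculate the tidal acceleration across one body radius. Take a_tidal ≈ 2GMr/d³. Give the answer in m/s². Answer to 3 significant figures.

Since r ≪ d, expand the inverse-square field across one radius to get the leading 2GMr/d³ term.
Δa = 2GMr/d³
   = 2 × (6.674 × 10⁻¹¹) × (5.68 × 10²⁶) × (2.52 × 10⁵) / (2.38 × 10⁸)³
   = 1.42 × 10⁻³ m/s²

1.42 × 10⁻³ m/s²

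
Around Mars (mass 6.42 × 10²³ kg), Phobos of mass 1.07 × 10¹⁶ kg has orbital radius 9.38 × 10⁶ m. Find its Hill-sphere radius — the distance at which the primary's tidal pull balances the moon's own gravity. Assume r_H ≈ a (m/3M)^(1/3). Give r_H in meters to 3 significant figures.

r_H ≈ a (m/3M)^(1/3)
    = (9.38 × 10⁶) × (1.07 × 10¹⁶ / (3 × 6.42 × 10²³))^(1/3)
    = 1.66 × 10⁴ m

1.66 × 10⁴ m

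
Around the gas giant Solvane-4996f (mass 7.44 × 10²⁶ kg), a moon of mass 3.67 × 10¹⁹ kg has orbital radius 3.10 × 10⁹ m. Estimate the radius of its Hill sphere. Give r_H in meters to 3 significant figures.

7.88 × 10⁶ m

r_H ≈ a (m/3M)^(1/3)
    = (3.10 × 10⁹) × (3.67 × 10¹⁹ / (3 × 7.44 × 10²⁶))^(1/3)
    = 7.88 × 10⁶ m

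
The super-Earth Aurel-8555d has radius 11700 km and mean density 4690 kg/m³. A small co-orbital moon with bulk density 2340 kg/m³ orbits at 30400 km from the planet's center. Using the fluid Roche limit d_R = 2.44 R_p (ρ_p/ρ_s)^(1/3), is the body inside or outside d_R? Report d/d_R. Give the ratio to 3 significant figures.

inside; d/d_R ≈ 0.845

d_R = 2.44 × (11700 km) × (4690/2340)^(1/3) = 35990 km
d/d_R = (30400) / (35990) = 0.845
Since d/d_R < 1, the body is inside the Roche limit.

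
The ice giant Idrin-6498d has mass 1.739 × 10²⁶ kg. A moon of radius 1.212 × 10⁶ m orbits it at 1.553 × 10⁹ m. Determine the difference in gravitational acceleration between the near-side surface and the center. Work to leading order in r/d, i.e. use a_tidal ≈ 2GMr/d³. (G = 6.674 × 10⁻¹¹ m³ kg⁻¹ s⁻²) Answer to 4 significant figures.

7.511 × 10⁻⁶ m/s²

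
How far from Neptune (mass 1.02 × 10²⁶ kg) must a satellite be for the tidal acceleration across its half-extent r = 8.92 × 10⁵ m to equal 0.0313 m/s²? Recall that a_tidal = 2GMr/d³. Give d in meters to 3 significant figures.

7.29 × 10⁷ m

2GMr/d³ = a_tidal  ⇒  d = (2GMr / a_tidal)^(1/3)
d = (2 × 6.674×10⁻¹¹ × (1.02 × 10²⁶) × (8.92 × 10⁵) / (0.0313))^(1/3)
  = 7.29 × 10⁷ m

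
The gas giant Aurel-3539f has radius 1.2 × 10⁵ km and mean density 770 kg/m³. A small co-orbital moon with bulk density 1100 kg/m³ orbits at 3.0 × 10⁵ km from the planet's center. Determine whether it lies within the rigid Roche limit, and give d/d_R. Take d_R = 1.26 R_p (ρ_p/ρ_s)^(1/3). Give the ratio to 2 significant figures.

d_R = 1.26 × (1.2 × 10⁵ km) × (770/1100)^(1/3) = 1.343 × 10⁵ km
d/d_R = (3.0 × 10⁵) / (1.343 × 10⁵) = 2.2
Since d/d_R > 1, the body is outside the Roche limit.

outside; d/d_R ≈ 2.2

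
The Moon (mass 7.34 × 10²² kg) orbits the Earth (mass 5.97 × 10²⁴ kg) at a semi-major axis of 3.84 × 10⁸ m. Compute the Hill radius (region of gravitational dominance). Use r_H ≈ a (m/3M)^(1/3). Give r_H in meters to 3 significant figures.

6.15 × 10⁷ m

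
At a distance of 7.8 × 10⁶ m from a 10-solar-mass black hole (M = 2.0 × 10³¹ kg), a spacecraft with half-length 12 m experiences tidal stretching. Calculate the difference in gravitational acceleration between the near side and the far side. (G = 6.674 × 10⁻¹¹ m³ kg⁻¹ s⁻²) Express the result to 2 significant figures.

1.4 × 10² m/s²

The field gradient is 2GM/d³; across the full diameter 2r the difference is 4GMr/d³.
Δa = 4GMr/d³
   = 4 × (6.674 × 10⁻¹¹) × (2.0 × 10³¹) × (12) / (7.8 × 10⁶)³
   = 1.4 × 10² m/s²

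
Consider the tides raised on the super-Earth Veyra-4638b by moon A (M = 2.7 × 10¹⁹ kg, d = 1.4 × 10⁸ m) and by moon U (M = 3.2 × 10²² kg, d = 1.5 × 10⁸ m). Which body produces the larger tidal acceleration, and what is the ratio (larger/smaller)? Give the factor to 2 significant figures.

Moon U, by a factor of ≈ 960

The tide-raising term goes as M/d³ (the gradient of a 1/d² field).
Moon A: (2.7 × 10¹⁹) / (1.4 × 10⁸)³ = 9.840 × 10⁻⁶
Moon U: (3.2 × 10²²) / (1.5 × 10⁸)³ = 9.481 × 10⁻³
Ratio (larger/smaller) = 960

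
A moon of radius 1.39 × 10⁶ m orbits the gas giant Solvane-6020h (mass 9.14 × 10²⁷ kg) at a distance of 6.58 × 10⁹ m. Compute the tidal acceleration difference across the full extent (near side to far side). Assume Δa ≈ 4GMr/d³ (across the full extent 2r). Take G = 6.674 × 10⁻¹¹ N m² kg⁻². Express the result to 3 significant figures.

Δg = 4GMr/d³
   = 4 × (6.674 × 10⁻¹¹) × (9.14 × 10²⁷) × (1.39 × 10⁶) / (6.58 × 10⁹)³
   = 1.19 × 10⁻⁵ m/s²

1.19 × 10⁻⁵ m/s²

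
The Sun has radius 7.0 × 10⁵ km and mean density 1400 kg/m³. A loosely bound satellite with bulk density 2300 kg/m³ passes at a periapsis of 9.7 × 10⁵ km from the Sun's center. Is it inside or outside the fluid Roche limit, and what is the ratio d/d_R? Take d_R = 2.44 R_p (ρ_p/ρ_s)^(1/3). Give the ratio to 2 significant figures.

inside; d/d_R ≈ 0.67

d_R = 2.44 × (7.0 × 10⁵ km) × (1400/2300)^(1/3) = 1.448 × 10⁶ km
d/d_R = (9.7 × 10⁵) / (1.448 × 10⁶) = 0.67
Since d/d_R < 1, the body is inside the Roche limit.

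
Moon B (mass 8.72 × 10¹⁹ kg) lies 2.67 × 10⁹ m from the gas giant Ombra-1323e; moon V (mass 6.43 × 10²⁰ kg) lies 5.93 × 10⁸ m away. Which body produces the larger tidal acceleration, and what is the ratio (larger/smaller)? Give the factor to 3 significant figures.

Moon V, by a factor of ≈ 673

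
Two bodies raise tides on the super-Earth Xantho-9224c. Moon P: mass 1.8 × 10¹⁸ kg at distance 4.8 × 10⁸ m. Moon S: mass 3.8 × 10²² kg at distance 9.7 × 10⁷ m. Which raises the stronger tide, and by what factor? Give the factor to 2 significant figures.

Tidal stretch scales as M/d³; compute that for each body.
Moon P: (1.8 × 10¹⁸) / (4.8 × 10⁸)³ = 1.628 × 10⁻⁸
Moon S: (3.8 × 10²²) / (9.7 × 10⁷)³ = 4.164 × 10⁻²
Ratio (larger/smaller) = 2.6 × 10⁶

Moon S, by a factor of ≈ 2.6 × 10⁶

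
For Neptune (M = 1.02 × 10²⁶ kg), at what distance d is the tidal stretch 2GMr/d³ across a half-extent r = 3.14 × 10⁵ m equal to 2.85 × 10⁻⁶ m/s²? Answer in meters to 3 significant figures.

1.14 × 10⁹ m

2GMr/d³ = a_tidal  ⇒  d = (2GMr / a_tidal)^(1/3)
d = (2 × 6.674×10⁻¹¹ × (1.02 × 10²⁶) × (3.14 × 10⁵) / (2.85 × 10⁻⁶))^(1/3)
  = 1.14 × 10⁹ m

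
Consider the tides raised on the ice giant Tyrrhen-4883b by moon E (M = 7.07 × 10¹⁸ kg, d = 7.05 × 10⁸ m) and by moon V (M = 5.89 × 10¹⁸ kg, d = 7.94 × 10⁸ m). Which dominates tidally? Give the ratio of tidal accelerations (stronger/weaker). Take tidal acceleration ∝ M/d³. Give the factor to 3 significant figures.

Moon E, by a factor of ≈ 1.71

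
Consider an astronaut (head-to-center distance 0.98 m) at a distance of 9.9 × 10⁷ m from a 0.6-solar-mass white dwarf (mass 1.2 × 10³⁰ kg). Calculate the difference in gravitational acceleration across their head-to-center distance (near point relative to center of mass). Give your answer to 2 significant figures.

1.6 × 10⁻⁴ m/s²

Δa = 2GMr/d³
   = 2 × (6.674 × 10⁻¹¹) × (1.2 × 10³⁰) × (0.98) / (9.9 × 10⁷)³
   = 1.6 × 10⁻⁴ m/s²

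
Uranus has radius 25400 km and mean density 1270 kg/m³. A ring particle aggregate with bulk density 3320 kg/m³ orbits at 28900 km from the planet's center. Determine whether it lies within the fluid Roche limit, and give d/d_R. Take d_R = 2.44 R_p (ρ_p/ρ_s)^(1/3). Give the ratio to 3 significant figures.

inside; d/d_R ≈ 0.642

d_R = 2.44 × (25400 km) × (1270/3320)^(1/3) = 44990 km
d/d_R = (28900) / (44990) = 0.642
Since d/d_R < 1, the body is inside the Roche limit.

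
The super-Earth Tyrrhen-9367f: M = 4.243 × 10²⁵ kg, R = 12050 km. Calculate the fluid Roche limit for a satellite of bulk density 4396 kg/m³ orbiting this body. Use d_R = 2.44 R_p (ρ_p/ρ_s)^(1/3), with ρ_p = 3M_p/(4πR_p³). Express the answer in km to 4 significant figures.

32230 km

ρ_p = 3M_p/(4πR_p³) = 3 × (4.243 × 10²⁵) / (4π × (1.205 × 10⁷ m)³) = 5789 kg/m³
d_R = 2.44 × 12050 km × (5789/4396)^(1/3)
    = 32230 km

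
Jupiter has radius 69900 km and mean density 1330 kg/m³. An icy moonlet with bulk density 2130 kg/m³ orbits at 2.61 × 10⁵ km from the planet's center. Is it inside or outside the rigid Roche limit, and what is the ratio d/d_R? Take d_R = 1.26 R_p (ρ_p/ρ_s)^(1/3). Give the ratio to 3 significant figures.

outside; d/d_R ≈ 3.47

d_R = 1.26 × (69900 km) × (1330/2130)^(1/3) = 75280 km
d/d_R = (2.61 × 10⁵) / (75280) = 3.47
Since d/d_R > 1, the body is outside the Roche limit.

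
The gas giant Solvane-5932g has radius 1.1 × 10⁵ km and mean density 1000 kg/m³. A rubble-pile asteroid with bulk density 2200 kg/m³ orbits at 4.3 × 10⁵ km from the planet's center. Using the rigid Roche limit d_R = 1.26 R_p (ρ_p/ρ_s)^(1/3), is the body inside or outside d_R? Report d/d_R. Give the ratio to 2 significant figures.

d_R = 1.26 × (1.1 × 10⁵ km) × (1000/2200)^(1/3) = 1.066 × 10⁵ km
d/d_R = (4.3 × 10⁵) / (1.066 × 10⁵) = 4.0
Since d/d_R > 1, the body is outside the Roche limit.

outside; d/d_R ≈ 4.0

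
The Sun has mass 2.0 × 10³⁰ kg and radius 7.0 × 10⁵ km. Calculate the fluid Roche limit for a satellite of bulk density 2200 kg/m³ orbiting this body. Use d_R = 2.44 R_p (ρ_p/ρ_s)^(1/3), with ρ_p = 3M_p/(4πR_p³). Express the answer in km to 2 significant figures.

ρ_p = 3M_p/(4πR_p³) = 3 × (2.0 × 10³⁰) / (4π × (7.0 × 10⁸ m)³) = 1400 kg/m³
d_R = 2.44 × 7.0 × 10⁵ km × (1400/2200)^(1/3)
    = 1.5 × 10⁶ km

1.5 × 10⁶ km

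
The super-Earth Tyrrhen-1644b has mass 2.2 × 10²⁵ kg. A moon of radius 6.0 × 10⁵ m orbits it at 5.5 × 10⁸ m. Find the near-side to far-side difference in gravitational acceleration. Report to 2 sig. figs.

2.1 × 10⁻⁵ m/s²

Differencing GM/(d−r)² and GM/(d+r)² to first order in r/d gives 4GMr/d³.
a_tidal = 4GMr/d³
        = 4 × (6.674 × 10⁻¹¹) × (2.2 × 10²⁵) × (6.0 × 10⁵) / (5.5 × 10⁸)³
        = 2.1 × 10⁻⁵ m/s²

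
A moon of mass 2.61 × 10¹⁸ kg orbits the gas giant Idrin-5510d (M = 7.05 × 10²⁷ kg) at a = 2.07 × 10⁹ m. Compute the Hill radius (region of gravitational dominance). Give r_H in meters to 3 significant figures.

1.03 × 10⁶ m

r_H ≈ a (m/3M)^(1/3)
    = (2.07 × 10⁹) × (2.61 × 10¹⁸ / (3 × 7.05 × 10²⁷))^(1/3)
    = 1.03 × 10⁶ m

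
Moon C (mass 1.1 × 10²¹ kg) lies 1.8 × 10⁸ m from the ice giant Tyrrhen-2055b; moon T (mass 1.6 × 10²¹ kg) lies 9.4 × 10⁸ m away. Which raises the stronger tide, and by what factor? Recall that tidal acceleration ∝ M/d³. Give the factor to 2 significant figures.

Moon C, by a factor of ≈ 98

The tide-raising term goes as M/d³ (the gradient of a 1/d² field).
Moon C: (1.1 × 10²¹) / (1.8 × 10⁸)³ = 1.886 × 10⁻⁴
Moon T: (1.6 × 10²¹) / (9.4 × 10⁸)³ = 1.926 × 10⁻⁶
Ratio (larger/smaller) = 98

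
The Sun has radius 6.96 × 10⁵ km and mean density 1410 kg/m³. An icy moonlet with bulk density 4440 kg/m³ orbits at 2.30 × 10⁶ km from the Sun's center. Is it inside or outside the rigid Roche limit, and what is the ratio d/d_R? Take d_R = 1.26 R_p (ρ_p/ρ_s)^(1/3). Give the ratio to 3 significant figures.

outside; d/d_R ≈ 3.84

d_R = 1.26 × (6.96 × 10⁵ km) × (1410/4440)^(1/3) = 5.983 × 10⁵ km
d/d_R = (2.30 × 10⁶) / (5.983 × 10⁵) = 3.84
Since d/d_R > 1, the body is outside the Roche limit.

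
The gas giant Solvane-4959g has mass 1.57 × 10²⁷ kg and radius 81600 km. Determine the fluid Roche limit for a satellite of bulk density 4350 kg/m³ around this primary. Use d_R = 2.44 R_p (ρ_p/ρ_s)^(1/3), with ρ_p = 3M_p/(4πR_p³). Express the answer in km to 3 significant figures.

ρ_p = 3M_p/(4πR_p³) = 3 × (1.57 × 10²⁷) / (4π × (8.16 × 10⁷ m)³) = 690 kg/m³
d_R = 2.44 × 81600 km × (690/4350)^(1/3)
    = 1.08 × 10⁵ km

1.08 × 10⁵ km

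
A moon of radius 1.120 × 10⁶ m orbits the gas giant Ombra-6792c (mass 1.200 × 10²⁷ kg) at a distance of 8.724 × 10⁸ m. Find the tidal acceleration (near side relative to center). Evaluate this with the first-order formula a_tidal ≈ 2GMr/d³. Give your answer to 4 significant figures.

2.702 × 10⁻⁴ m/s²

Δa = 2GMr/d³
   = 2 × (6.674 × 10⁻¹¹) × (1.200 × 10²⁷) × (1.120 × 10⁶) / (8.724 × 10⁸)³
   = 2.702 × 10⁻⁴ m/s²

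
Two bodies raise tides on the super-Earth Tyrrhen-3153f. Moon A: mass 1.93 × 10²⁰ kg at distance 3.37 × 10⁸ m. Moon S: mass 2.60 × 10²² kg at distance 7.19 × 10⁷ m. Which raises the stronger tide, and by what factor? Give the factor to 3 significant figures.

Moon S, by a factor of ≈ 13900

The tide-raising term goes as M/d³ (the gradient of a 1/d² field).
Moon A: (1.93 × 10²⁰) / (3.37 × 10⁸)³ = 5.043 × 10⁻⁶
Moon S: (2.60 × 10²²) / (7.19 × 10⁷)³ = 6.995 × 10⁻²
Ratio (larger/smaller) = 13900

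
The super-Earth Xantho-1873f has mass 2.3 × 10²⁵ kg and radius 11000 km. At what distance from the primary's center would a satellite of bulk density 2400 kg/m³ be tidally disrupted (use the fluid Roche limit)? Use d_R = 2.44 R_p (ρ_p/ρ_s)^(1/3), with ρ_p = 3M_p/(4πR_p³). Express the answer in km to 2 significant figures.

32000 km

ρ_p = 3M_p/(4πR_p³) = 3 × (2.3 × 10²⁵) / (4π × (1.1 × 10⁷ m)³) = 4100 kg/m³
d_R = 2.44 × 11000 km × (4100/2400)^(1/3)
    = 32000 km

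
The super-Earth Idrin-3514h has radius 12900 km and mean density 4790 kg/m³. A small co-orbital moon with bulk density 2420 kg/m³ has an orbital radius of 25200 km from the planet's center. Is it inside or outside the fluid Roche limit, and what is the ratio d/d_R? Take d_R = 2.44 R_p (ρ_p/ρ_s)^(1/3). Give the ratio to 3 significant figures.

d_R = 2.44 × (12900 km) × (4790/2420)^(1/3) = 39520 km
d/d_R = (25200) / (39520) = 0.638
Since d/d_R < 1, the body is inside the Roche limit.

inside; d/d_R ≈ 0.638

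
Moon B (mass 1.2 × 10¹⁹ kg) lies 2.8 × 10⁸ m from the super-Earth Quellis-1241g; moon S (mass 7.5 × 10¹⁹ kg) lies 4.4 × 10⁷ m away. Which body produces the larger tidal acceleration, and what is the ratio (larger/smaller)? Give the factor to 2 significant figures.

Tidal stretch scales as M/d³; compute that for each body.
Moon B: (1.2 × 10¹⁹) / (2.8 × 10⁸)³ = 5.466 × 10⁻⁷
Moon S: (7.5 × 10¹⁹) / (4.4 × 10⁷)³ = 8.804 × 10⁻⁴
Ratio (larger/smaller) = 1600

Moon S, by a factor of ≈ 1600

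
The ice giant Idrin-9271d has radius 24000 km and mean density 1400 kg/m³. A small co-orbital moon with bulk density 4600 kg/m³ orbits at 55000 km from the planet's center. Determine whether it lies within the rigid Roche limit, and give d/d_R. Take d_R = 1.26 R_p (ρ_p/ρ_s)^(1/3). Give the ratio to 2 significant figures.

d_R = 1.26 × (24000 km) × (1400/4600)^(1/3) = 20340 km
d/d_R = (55000) / (20340) = 2.7
Since d/d_R > 1, the body is outside the Roche limit.

outside; d/d_R ≈ 2.7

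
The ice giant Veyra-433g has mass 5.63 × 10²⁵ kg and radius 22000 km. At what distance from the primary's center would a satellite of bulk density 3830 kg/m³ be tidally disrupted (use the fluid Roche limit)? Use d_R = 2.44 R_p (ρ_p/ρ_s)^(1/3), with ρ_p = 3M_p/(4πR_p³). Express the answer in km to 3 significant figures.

ρ_p = 3M_p/(4πR_p³) = 3 × (5.63 × 10²⁵) / (4π × (2.20 × 10⁷ m)³) = 1260 kg/m³
d_R = 2.44 × 22000 km × (1260/3830)^(1/3)
    = 37100 km

37100 km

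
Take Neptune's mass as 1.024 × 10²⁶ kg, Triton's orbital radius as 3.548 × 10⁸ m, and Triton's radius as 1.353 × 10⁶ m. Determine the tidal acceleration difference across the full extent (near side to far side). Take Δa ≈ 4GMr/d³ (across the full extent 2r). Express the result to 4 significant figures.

a_tidal = 4GMr/d³
        = 4 × (6.674 × 10⁻¹¹) × (1.024 × 10²⁶) × (1.353 × 10⁶) / (3.548 × 10⁸)³
        = 8.281 × 10⁻⁴ m/s²

8.281 × 10⁻⁴ m/s²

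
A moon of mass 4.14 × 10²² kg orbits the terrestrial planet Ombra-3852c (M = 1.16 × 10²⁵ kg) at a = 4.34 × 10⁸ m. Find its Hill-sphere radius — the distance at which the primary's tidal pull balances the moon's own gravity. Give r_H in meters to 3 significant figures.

4.60 × 10⁷ m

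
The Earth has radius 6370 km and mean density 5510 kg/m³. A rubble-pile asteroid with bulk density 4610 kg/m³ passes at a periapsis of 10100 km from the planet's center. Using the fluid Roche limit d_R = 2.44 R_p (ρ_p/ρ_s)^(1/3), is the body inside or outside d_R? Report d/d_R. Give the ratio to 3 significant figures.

inside; d/d_R ≈ 0.612

d_R = 2.44 × (6370 km) × (5510/4610)^(1/3) = 16490 km
d/d_R = (10100) / (16490) = 0.612
Since d/d_R < 1, the body is inside the Roche limit.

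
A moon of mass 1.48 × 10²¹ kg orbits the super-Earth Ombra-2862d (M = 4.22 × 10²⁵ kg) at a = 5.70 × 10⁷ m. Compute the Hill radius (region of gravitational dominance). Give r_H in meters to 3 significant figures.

1.29 × 10⁶ m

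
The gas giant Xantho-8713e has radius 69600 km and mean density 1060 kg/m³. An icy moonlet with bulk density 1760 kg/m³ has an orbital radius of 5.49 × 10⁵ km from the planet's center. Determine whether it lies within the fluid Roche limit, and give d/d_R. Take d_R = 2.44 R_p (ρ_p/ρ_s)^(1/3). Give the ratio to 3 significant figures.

outside; d/d_R ≈ 3.83

d_R = 2.44 × (69600 km) × (1060/1760)^(1/3) = 1.434 × 10⁵ km
d/d_R = (5.49 × 10⁵) / (1.434 × 10⁵) = 3.83
Since d/d_R > 1, the body is outside the Roche limit.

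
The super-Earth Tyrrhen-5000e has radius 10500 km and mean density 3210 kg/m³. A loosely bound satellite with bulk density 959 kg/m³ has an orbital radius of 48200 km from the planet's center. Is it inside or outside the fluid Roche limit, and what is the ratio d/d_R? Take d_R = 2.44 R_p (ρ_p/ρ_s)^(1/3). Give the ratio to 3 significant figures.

d_R = 2.44 × (10500 km) × (3210/959)^(1/3) = 38320 km
d/d_R = (48200) / (38320) = 1.26
Since d/d_R > 1, the body is outside the Roche limit.

outside; d/d_R ≈ 1.26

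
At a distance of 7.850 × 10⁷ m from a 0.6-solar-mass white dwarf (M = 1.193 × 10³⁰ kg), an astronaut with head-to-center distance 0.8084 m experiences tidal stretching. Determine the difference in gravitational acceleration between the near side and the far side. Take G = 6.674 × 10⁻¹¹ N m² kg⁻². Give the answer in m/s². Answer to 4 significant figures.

5.322 × 10⁻⁴ m/s²

a_tidal = 4GMr/d³
        = 4 × (6.674 × 10⁻¹¹) × (1.193 × 10³⁰) × (0.8084) / (7.850 × 10⁷)³
        = 5.322 × 10⁻⁴ m/s²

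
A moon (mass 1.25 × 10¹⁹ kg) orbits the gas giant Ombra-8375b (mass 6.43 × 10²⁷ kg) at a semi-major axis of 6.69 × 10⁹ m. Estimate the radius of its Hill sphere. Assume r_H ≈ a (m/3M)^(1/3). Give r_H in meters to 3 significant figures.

5.79 × 10⁶ m

r_H ≈ a (m/3M)^(1/3)
    = (6.69 × 10⁹) × (1.25 × 10¹⁹ / (3 × 6.43 × 10²⁷))^(1/3)
    = 5.79 × 10⁶ m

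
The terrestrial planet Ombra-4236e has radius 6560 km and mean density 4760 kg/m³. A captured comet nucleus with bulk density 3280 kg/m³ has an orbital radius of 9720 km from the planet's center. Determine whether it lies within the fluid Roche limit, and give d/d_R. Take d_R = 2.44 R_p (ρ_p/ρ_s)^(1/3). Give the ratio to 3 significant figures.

inside; d/d_R ≈ 0.536

d_R = 2.44 × (6560 km) × (4760/3280)^(1/3) = 18120 km
d/d_R = (9720) / (18120) = 0.536
Since d/d_R < 1, the body is inside the Roche limit.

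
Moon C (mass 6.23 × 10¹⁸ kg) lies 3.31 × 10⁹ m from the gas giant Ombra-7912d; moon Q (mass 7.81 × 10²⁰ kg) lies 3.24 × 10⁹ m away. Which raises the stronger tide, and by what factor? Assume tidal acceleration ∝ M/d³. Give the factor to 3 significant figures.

Moon Q, by a factor of ≈ 134

Compare M/d³ for the two perturbers:
Moon C: (6.23 × 10¹⁸) / (3.31 × 10⁹)³ = 1.718 × 10⁻¹⁰
Moon Q: (7.81 × 10²⁰) / (3.24 × 10⁹)³ = 2.296 × 10⁻⁸
Ratio (larger/smaller) = 134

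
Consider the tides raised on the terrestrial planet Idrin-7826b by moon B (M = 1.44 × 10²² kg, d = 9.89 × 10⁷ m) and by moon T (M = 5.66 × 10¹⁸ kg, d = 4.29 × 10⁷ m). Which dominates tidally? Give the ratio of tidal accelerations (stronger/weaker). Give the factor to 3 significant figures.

The tide-raising term goes as M/d³ (the gradient of a 1/d² field).
Moon B: (1.44 × 10²²) / (9.89 × 10⁷)³ = 1.489 × 10⁻²
Moon T: (5.66 × 10¹⁸) / (4.29 × 10⁷)³ = 7.169 × 10⁻⁵
Ratio (larger/smaller) = 208

Moon B, by a factor of ≈ 208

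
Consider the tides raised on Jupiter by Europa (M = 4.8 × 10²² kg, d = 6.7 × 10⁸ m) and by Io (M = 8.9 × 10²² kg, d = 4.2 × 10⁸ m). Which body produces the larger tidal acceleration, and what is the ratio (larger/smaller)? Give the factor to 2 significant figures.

Io, by a factor of ≈ 7.5

Tidal stretch scales as M/d³; compute that for each body.
Europa: (4.8 × 10²²) / (6.7 × 10⁸)³ = 1.596 × 10⁻⁴
Io: (8.9 × 10²²) / (4.2 × 10⁸)³ = 1.201 × 10⁻³
Ratio (larger/smaller) = 7.5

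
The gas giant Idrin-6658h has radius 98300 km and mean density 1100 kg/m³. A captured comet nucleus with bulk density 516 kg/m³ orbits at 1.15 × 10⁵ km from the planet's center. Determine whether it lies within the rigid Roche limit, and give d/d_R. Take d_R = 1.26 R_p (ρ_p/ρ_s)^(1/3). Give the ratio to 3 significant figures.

inside; d/d_R ≈ 0.721

d_R = 1.26 × (98300 km) × (1100/516)^(1/3) = 1.594 × 10⁵ km
d/d_R = (1.15 × 10⁵) / (1.594 × 10⁵) = 0.721
Since d/d_R < 1, the body is inside the Roche limit.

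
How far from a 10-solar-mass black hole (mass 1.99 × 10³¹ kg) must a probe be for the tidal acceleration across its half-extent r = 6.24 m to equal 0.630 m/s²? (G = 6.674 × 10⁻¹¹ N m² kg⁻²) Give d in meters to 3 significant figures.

2.97 × 10⁷ m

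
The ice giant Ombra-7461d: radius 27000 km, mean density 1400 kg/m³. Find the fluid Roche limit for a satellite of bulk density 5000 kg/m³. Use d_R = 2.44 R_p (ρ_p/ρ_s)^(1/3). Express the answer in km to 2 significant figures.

43000 km

d_R = 2.44 × 27000 km × (1400/5000)^(1/3)
    = 43000 km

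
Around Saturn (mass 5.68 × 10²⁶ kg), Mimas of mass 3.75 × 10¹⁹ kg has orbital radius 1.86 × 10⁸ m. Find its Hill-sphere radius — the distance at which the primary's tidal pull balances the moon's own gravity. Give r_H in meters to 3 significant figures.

r_H ≈ a (m/3M)^(1/3)
    = (1.86 × 10⁸) × (3.75 × 10¹⁹ / (3 × 5.68 × 10²⁶))^(1/3)
    = 5.21 × 10⁵ m

5.21 × 10⁵ m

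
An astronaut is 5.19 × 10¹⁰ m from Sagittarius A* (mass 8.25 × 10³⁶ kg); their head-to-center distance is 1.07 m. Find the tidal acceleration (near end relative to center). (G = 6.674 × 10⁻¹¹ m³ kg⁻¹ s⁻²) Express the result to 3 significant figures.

a_tidal = 2GMr/d³
        = 2 × (6.674 × 10⁻¹¹) × (8.25 × 10³⁶) × (1.07) / (5.19 × 10¹⁰)³
        = 8.43 × 10⁻⁶ m/s²

8.43 × 10⁻⁶ m/s²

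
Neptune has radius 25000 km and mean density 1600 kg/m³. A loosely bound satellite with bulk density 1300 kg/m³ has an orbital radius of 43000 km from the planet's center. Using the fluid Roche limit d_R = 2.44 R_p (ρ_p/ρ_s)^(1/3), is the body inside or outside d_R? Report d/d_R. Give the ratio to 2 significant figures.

inside; d/d_R ≈ 0.66

d_R = 2.44 × (25000 km) × (1600/1300)^(1/3) = 65370 km
d/d_R = (43000) / (65370) = 0.66
Since d/d_R < 1, the body is inside the Roche limit.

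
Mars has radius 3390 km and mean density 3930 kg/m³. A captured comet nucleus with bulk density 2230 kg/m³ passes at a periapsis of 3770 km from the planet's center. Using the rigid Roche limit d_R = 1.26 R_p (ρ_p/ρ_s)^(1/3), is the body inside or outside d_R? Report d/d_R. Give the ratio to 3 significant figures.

d_R = 1.26 × (3390 km) × (3930/2230)^(1/3) = 5159 km
d/d_R = (3770) / (5159) = 0.731
Since d/d_R < 1, the body is inside the Roche limit.

inside; d/d_R ≈ 0.731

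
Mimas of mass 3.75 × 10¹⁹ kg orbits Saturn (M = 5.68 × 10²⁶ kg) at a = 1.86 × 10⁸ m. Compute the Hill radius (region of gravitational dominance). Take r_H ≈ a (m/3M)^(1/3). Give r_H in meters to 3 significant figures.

5.21 × 10⁵ m

r_H ≈ a (m/3M)^(1/3)
    = (1.86 × 10⁸) × (3.75 × 10¹⁹ / (3 × 5.68 × 10²⁶))^(1/3)
    = 5.21 × 10⁵ m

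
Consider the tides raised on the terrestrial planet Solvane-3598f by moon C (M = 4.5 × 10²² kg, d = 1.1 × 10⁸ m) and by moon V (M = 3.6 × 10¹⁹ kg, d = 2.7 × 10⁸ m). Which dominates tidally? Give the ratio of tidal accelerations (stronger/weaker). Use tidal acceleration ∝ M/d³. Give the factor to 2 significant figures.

Moon C, by a factor of ≈ 18000

The tide-raising term goes as M/d³ (the gradient of a 1/d² field).
Moon C: (4.5 × 10²²) / (1.1 × 10⁸)³ = 3.381 × 10⁻²
Moon V: (3.6 × 10¹⁹) / (2.7 × 10⁸)³ = 1.829 × 10⁻⁶
Ratio (larger/smaller) = 18000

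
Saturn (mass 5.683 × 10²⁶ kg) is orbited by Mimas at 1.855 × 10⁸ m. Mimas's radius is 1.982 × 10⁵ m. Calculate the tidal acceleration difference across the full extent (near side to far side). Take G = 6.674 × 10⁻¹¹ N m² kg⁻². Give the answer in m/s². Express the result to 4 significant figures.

a_tidal = 4GMr/d³
        = 4 × (6.674 × 10⁻¹¹) × (5.683 × 10²⁶) × (1.982 × 10⁵) / (1.855 × 10⁸)³
        = 4.711 × 10⁻³ m/s²

4.711 × 10⁻³ m/s²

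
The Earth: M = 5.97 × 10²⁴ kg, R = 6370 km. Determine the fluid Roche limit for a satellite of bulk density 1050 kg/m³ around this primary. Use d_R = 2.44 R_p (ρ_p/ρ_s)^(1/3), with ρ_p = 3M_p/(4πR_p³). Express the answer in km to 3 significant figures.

ρ_p = 3M_p/(4πR_p³) = 3 × (5.97 × 10²⁴) / (4π × (6.37 × 10⁶ m)³) = 5510 kg/m³
d_R = 2.44 × 6370 km × (5510/1050)^(1/3)
    = 27000 km

27000 km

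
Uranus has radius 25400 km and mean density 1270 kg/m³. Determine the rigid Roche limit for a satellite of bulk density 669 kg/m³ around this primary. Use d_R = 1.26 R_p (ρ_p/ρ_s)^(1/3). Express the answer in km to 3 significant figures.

d_R = 1.26 × 25400 km × (1270/669)^(1/3)
    = 39600 km

39600 km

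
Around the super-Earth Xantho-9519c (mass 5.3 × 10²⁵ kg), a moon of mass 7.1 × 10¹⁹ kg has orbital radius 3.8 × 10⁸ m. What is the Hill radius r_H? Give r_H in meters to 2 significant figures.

2.9 × 10⁶ m

r_H ≈ a (m/3M)^(1/3)
    = (3.8 × 10⁸) × (7.1 × 10¹⁹ / (3 × 5.3 × 10²⁵))^(1/3)
    = 2.9 × 10⁶ m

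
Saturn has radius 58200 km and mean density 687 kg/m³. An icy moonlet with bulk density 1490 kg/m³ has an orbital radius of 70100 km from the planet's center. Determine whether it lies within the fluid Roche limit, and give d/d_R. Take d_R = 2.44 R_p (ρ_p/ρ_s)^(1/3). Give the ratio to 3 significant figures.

inside; d/d_R ≈ 0.639

d_R = 2.44 × (58200 km) × (687/1490)^(1/3) = 1.097 × 10⁵ km
d/d_R = (70100) / (1.097 × 10⁵) = 0.639
Since d/d_R < 1, the body is inside the Roche limit.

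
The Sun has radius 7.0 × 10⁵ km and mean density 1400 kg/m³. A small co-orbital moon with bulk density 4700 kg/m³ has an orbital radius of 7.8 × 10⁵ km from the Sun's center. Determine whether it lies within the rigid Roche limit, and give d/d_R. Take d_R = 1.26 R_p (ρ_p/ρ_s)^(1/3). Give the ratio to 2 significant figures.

d_R = 1.26 × (7.0 × 10⁵ km) × (1400/4700)^(1/3) = 5.890 × 10⁵ km
d/d_R = (7.8 × 10⁵) / (5.890 × 10⁵) = 1.3
Since d/d_R > 1, the body is outside the Roche limit.

outside; d/d_R ≈ 1.3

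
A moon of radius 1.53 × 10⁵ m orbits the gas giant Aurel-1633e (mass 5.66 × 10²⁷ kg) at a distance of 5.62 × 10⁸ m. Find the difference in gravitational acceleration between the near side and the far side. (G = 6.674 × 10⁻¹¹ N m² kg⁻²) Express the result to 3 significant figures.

1.30 × 10⁻³ m/s²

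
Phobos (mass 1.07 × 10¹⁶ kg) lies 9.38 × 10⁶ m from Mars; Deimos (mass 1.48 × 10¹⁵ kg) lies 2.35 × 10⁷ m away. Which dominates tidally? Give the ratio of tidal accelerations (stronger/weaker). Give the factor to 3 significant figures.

Compare M/d³ for the two perturbers:
Phobos: (1.07 × 10¹⁶) / (9.38 × 10⁶)³ = 1.297 × 10⁻⁵
Deimos: (1.48 × 10¹⁵) / (2.35 × 10⁷)³ = 1.140 × 10⁻⁷
Ratio (larger/smaller) = 114

Phobos, by a factor of ≈ 114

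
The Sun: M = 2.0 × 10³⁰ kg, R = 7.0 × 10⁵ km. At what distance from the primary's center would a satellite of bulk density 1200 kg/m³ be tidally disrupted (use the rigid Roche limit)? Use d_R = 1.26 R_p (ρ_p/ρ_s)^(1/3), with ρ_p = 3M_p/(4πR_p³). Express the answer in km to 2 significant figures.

ρ_p = 3M_p/(4πR_p³) = 3 × (2.0 × 10³⁰) / (4π × (7.0 × 10⁸ m)³) = 1400 kg/m³
d_R = 1.26 × 7.0 × 10⁵ km × (1400/1200)^(1/3)
    = 9.3 × 10⁵ km

9.3 × 10⁵ km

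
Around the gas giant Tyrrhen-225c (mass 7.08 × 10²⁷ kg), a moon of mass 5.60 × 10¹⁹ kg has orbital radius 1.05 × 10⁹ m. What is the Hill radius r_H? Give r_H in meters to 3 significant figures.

1.45 × 10⁶ m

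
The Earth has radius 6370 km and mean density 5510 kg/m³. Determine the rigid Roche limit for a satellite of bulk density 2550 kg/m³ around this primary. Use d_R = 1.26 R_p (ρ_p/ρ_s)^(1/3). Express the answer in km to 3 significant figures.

10400 km

d_R = 1.26 × 6370 km × (5510/2550)^(1/3)
    = 10400 km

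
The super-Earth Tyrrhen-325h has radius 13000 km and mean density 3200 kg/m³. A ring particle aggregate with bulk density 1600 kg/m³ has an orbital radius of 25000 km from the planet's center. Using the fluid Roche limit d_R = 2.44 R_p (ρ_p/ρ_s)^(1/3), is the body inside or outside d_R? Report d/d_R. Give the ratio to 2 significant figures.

inside; d/d_R ≈ 0.63

d_R = 2.44 × (13000 km) × (3200/1600)^(1/3) = 39960 km
d/d_R = (25000) / (39960) = 0.63
Since d/d_R < 1, the body is inside the Roche limit.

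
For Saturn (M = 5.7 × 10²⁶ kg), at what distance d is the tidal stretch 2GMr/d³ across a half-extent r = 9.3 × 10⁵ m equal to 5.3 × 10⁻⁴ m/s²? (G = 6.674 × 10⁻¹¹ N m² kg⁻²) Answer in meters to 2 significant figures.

2GMr/d³ = a_tidal  ⇒  d = (2GMr / a_tidal)^(1/3)
d = (2 × 6.674×10⁻¹¹ × (5.7 × 10²⁶) × (9.3 × 10⁵) / (5.3 × 10⁻⁴))^(1/3)
  = 5.1 × 10⁸ m

5.1 × 10⁸ m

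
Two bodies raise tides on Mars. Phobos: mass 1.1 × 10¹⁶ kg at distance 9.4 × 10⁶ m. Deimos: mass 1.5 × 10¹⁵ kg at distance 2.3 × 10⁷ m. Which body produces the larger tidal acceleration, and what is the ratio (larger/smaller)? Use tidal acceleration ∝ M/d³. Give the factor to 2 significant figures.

Tidal stretch scales as M/d³; compute that for each body.
Phobos: (1.1 × 10¹⁶) / (9.4 × 10⁶)³ = 1.324 × 10⁻⁵
Deimos: (1.5 × 10¹⁵) / (2.3 × 10⁷)³ = 1.233 × 10⁻⁷
Ratio (larger/smaller) = 110

Phobos, by a factor of ≈ 110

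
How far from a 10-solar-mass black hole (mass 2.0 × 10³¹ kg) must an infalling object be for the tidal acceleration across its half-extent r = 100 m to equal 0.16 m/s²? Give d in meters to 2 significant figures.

2GMr/d³ = a_tidal  ⇒  d = (2GMr / a_tidal)^(1/3)
d = (2 × 6.674×10⁻¹¹ × (2.0 × 10³¹) × (100) / (0.16))^(1/3)
  = 1.2 × 10⁸ m

1.2 × 10⁸ m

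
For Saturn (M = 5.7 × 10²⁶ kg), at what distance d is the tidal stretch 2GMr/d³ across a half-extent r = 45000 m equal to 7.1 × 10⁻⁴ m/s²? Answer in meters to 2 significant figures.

1.7 × 10⁸ m

2GMr/d³ = a_tidal  ⇒  d = (2GMr / a_tidal)^(1/3)
d = (2 × 6.674×10⁻¹¹ × (5.7 × 10²⁶) × (45000) / (7.1 × 10⁻⁴))^(1/3)
  = 1.7 × 10⁸ m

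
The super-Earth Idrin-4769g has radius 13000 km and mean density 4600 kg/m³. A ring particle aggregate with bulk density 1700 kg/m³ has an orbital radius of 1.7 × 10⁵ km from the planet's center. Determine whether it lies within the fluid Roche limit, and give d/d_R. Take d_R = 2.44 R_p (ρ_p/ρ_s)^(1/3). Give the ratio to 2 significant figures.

outside; d/d_R ≈ 3.8

d_R = 2.44 × (13000 km) × (4600/1700)^(1/3) = 44200 km
d/d_R = (1.7 × 10⁵) / (44200) = 3.8
Since d/d_R > 1, the body is outside the Roche limit.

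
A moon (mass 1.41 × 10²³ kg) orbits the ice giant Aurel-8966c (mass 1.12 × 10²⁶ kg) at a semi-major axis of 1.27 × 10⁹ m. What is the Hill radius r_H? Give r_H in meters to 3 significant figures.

9.51 × 10⁷ m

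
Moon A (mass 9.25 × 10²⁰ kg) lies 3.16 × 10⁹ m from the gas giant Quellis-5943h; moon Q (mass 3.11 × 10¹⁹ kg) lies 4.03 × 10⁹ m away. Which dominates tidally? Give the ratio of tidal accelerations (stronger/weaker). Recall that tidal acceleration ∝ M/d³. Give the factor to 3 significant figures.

Moon A, by a factor of ≈ 61.7

Tidal acceleration ∝ M/d³, so compare M/d³ for each.
Moon A: (9.25 × 10²⁰) / (3.16 × 10⁹)³ = 2.931 × 10⁻⁸
Moon Q: (3.11 × 10¹⁹) / (4.03 × 10⁹)³ = 4.752 × 10⁻¹⁰
Ratio (larger/smaller) = 61.7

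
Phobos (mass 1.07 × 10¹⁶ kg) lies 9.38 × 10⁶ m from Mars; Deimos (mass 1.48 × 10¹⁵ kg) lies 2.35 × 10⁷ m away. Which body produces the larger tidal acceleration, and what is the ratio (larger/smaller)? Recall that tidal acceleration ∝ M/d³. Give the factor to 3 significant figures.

Phobos, by a factor of ≈ 114

Tidal stretch scales as M/d³; compute that for each body.
Phobos: (1.07 × 10¹⁶) / (9.38 × 10⁶)³ = 1.297 × 10⁻⁵
Deimos: (1.48 × 10¹⁵) / (2.35 × 10⁷)³ = 1.140 × 10⁻⁷
Ratio (larger/smaller) = 114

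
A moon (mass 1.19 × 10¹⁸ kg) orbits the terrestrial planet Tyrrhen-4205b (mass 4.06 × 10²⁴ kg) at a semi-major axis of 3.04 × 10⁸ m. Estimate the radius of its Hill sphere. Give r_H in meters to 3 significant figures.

1.40 × 10⁶ m

r_H ≈ a (m/3M)^(1/3)
    = (3.04 × 10⁸) × (1.19 × 10¹⁸ / (3 × 4.06 × 10²⁴))^(1/3)
    = 1.40 × 10⁶ m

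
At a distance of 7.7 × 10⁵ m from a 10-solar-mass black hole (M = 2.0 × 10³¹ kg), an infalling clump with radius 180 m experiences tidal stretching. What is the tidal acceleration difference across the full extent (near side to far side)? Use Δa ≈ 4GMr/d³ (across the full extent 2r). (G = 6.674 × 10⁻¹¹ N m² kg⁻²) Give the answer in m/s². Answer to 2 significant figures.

2.1 × 10⁶ m/s²

Δg = 4GMr/d³
   = 4 × (6.674 × 10⁻¹¹) × (2.0 × 10³¹) × (180) / (7.7 × 10⁵)³
   = 2.1 × 10⁶ m/s²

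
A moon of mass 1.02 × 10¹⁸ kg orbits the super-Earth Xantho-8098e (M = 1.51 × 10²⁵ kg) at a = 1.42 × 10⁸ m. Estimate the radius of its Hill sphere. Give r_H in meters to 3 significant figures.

4.01 × 10⁵ m

r_H ≈ a (m/3M)^(1/3)
    = (1.42 × 10⁸) × (1.02 × 10¹⁸ / (3 × 1.51 × 10²⁵))^(1/3)
    = 4.01 × 10⁵ m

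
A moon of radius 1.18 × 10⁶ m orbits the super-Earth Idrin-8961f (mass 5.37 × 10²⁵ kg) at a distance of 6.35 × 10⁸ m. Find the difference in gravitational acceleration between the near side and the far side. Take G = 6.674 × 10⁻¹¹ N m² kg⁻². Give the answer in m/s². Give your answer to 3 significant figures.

6.61 × 10⁻⁵ m/s²

Δg = 4GMr/d³
   = 4 × (6.674 × 10⁻¹¹) × (5.37 × 10²⁵) × (1.18 × 10⁶) / (6.35 × 10⁸)³
   = 6.61 × 10⁻⁵ m/s²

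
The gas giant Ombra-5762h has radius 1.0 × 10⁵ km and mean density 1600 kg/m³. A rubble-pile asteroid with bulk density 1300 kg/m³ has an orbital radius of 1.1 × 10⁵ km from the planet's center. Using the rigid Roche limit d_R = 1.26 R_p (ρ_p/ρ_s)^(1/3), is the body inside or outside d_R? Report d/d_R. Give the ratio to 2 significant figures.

inside; d/d_R ≈ 0.81

d_R = 1.26 × (1.0 × 10⁵ km) × (1600/1300)^(1/3) = 1.350 × 10⁵ km
d/d_R = (1.1 × 10⁵) / (1.350 × 10⁵) = 0.81
Since d/d_R < 1, the body is inside the Roche limit.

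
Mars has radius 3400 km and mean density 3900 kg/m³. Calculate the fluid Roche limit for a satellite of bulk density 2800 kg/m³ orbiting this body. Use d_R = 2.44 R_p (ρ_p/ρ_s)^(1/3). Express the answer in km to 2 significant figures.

d_R = 2.44 × 3400 km × (3900/2800)^(1/3)
    = 9300 km

9300 km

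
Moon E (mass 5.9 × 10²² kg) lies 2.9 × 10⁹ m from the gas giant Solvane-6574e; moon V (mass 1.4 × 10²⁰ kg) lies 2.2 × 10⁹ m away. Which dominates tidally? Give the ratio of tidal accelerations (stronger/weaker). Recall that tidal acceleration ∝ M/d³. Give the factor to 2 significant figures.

Moon E, by a factor of ≈ 180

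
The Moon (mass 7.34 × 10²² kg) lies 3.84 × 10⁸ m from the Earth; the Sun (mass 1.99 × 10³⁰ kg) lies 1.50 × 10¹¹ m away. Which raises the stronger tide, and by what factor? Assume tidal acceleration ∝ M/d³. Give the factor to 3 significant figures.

The Moon, by a factor of ≈ 2.20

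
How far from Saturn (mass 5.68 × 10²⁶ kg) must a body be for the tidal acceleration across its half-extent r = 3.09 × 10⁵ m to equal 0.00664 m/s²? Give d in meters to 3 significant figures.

1.52 × 10⁸ m

2GMr/d³ = a_tidal  ⇒  d = (2GMr / a_tidal)^(1/3)
d = (2 × 6.674×10⁻¹¹ × (5.68 × 10²⁶) × (3.09 × 10⁵) / (0.00664))^(1/3)
  = 1.52 × 10⁸ m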